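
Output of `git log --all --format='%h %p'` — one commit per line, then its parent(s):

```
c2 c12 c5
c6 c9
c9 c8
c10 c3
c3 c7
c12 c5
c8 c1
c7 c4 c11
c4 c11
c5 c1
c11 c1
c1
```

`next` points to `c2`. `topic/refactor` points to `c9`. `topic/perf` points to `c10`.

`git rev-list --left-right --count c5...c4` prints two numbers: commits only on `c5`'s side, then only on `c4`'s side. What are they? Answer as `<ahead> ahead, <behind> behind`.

1 ahead, 2 behind

Reachable from c5: {c1, c5}.
Reachable from c4: {c1, c11, c4}.
Only in c5's history (ahead): {c5} — 1.
Only in c4's history (behind): {c11, c4} — 2.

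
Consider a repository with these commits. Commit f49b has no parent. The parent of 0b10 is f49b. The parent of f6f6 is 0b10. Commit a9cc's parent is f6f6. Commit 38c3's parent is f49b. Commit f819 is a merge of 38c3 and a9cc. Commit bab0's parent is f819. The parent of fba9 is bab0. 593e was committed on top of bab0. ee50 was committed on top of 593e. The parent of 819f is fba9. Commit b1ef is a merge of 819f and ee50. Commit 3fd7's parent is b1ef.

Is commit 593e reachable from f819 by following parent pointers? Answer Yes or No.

Ancestors of f819: {0b10, 38c3, a9cc, f49b, f6f6, f819}.
593e is not in that set, so it is not an ancestor of f819.

No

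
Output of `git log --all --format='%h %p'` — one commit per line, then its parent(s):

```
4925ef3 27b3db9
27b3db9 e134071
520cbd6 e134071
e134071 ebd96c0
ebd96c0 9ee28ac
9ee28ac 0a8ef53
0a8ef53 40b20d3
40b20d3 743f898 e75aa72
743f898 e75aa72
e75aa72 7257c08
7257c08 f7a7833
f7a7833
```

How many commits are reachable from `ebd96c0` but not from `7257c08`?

Reachable from ebd96c0: {0a8ef53, 40b20d3, 7257c08, 743f898, 9ee28ac, e75aa72, ebd96c0, f7a7833}.
Reachable from 7257c08: {7257c08, f7a7833}.
In ebd96c0's history but not 7257c08's: {0a8ef53, 40b20d3, 743f898, 9ee28ac, e75aa72, ebd96c0} — 6 commits.

6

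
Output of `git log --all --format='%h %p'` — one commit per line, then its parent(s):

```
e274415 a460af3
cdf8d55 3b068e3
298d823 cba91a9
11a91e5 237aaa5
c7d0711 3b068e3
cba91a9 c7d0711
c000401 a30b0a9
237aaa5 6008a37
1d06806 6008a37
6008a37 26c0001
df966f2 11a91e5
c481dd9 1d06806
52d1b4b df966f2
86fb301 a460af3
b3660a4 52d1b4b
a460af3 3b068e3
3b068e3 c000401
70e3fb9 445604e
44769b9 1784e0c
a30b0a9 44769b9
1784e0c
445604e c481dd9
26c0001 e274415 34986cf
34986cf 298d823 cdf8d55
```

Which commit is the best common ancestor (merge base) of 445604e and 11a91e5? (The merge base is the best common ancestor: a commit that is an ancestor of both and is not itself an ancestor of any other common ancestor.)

Ancestors of 445604e: {1784e0c, 1d06806, 26c0001, 298d823, 34986cf, 3b068e3, 445604e, 44769b9, 6008a37, a30b0a9, a460af3, c000401, c481dd9, c7d0711, cba91a9, cdf8d55, e274415}.
Ancestors of 11a91e5: {11a91e5, 1784e0c, 237aaa5, 26c0001, 298d823, 34986cf, 3b068e3, 44769b9, 6008a37, a30b0a9, a460af3, c000401, c7d0711, cba91a9, cdf8d55, e274415}.
Common ancestors: {1784e0c, 26c0001, 298d823, 34986cf, 3b068e3, 44769b9, 6008a37, a30b0a9, a460af3, c000401, c7d0711, cba91a9, cdf8d55, e274415}.
Among these, 6008a37 is not an ancestor of any other common ancestor — it is the merge base.

6008a37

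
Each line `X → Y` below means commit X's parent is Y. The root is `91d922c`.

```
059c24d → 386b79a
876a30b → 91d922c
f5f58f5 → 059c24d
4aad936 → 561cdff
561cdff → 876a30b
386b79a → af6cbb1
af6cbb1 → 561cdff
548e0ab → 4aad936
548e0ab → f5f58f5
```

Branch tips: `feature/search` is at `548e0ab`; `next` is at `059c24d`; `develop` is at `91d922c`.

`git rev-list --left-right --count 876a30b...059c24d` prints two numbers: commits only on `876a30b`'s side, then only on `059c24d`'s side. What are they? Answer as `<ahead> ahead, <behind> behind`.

Reachable from 876a30b: {876a30b, 91d922c}.
Reachable from 059c24d: {059c24d, 386b79a, 561cdff, 876a30b, 91d922c, af6cbb1}.
Only in 876a30b's history (ahead): {} — 0.
Only in 059c24d's history (behind): {059c24d, 386b79a, 561cdff, af6cbb1} — 4.

0 ahead, 4 behind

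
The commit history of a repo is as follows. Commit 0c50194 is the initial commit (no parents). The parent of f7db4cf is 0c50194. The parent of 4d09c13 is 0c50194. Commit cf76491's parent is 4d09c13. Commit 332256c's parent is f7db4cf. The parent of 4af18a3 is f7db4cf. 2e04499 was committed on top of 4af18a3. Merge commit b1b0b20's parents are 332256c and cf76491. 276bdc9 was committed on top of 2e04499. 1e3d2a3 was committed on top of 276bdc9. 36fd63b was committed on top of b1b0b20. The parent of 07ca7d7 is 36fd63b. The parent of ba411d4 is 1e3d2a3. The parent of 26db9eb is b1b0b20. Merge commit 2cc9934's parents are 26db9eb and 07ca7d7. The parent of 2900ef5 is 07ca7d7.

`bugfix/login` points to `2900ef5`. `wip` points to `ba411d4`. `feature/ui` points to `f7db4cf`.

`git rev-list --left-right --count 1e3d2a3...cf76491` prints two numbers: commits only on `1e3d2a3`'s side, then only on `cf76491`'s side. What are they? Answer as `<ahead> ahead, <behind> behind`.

Reachable from 1e3d2a3: {0c50194, 1e3d2a3, 276bdc9, 2e04499, 4af18a3, f7db4cf}.
Reachable from cf76491: {0c50194, 4d09c13, cf76491}.
Only in 1e3d2a3's history (ahead): {1e3d2a3, 276bdc9, 2e04499, 4af18a3, f7db4cf} — 5.
Only in cf76491's history (behind): {4d09c13, cf76491} — 2.

5 ahead, 2 behind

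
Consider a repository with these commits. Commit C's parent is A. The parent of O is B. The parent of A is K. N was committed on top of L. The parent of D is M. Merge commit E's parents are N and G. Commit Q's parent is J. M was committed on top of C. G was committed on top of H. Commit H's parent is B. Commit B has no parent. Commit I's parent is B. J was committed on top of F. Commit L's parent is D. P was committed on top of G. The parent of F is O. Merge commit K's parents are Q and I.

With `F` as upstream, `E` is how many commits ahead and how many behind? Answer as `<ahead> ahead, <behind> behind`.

Reachable from E: {A, B, C, D, E, F, G, H, I, J, K, L, M, N, O, Q}.
Reachable from F: {B, F, O}.
Only in E's history (ahead): {A, C, D, E, G, H, I, J, K, L, M, N, Q} — 13.
Only in F's history (behind): {} — 0.

13 ahead, 0 behind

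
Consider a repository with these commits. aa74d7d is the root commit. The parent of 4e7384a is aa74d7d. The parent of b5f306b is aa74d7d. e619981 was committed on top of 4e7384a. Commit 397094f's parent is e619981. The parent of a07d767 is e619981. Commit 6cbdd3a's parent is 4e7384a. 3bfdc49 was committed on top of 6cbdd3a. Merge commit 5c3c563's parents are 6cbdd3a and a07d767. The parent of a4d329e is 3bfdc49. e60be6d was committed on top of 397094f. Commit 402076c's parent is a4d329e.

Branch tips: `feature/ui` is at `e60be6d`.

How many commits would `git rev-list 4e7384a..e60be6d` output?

Reachable from e60be6d: {397094f, 4e7384a, aa74d7d, e60be6d, e619981}.
Reachable from 4e7384a: {4e7384a, aa74d7d}.
In e60be6d's history but not 4e7384a's: {397094f, e60be6d, e619981} — 3 commits.

3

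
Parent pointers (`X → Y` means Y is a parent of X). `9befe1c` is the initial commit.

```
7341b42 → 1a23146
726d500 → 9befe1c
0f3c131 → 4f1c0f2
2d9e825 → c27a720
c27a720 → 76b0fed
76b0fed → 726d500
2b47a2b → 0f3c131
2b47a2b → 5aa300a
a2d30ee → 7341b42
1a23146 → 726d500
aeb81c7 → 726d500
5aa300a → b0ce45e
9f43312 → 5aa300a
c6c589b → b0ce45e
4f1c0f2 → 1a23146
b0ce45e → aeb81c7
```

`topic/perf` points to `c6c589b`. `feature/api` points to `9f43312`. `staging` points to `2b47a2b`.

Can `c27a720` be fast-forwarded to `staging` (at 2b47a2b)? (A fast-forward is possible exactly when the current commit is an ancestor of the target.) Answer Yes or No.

A fast-forward from c27a720 to 2b47a2b is possible iff c27a720 is an ancestor of 2b47a2b.
Ancestors of 2b47a2b: {0f3c131, 1a23146, 2b47a2b, 4f1c0f2, 5aa300a, 726d500, 9befe1c, aeb81c7, b0ce45e}.
c27a720 is not among them, so fast-forward is not possible.

No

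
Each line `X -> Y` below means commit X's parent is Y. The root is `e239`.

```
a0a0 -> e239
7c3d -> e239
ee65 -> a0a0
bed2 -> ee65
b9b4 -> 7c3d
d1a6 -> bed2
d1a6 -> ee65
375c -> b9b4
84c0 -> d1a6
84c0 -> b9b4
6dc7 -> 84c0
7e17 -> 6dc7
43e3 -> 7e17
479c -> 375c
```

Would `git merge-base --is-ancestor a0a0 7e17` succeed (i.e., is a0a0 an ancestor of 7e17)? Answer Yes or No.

Yes

Ancestors of 7e17 (commits reachable by following parents): {6dc7, 7c3d, 7e17, 84c0, a0a0, b9b4, bed2, d1a6, e239, ee65}.
a0a0 is in that set, so it is an ancestor of 7e17.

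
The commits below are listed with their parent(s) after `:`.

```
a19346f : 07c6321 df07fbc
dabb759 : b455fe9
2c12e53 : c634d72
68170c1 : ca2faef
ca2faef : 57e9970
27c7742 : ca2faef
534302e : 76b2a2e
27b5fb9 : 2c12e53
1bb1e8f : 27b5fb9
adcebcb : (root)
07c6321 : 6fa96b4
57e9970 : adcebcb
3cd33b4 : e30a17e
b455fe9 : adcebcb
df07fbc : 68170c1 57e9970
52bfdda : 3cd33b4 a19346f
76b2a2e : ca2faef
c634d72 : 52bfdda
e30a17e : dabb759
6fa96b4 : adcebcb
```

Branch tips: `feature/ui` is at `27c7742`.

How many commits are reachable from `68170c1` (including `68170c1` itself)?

Walking parent pointers from 68170c1: reachable set = {57e9970, 68170c1, adcebcb, ca2faef}.
That is 4 commits.

4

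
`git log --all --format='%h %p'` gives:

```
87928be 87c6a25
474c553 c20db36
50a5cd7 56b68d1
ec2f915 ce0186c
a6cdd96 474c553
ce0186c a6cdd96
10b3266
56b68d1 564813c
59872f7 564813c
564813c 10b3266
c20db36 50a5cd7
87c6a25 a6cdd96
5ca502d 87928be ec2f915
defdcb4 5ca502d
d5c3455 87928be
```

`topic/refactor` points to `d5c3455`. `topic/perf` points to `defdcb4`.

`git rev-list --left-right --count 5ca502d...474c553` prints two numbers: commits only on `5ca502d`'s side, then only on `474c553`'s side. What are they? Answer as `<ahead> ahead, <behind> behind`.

Reachable from 5ca502d: {10b3266, 474c553, 50a5cd7, 564813c, 56b68d1, 5ca502d, 87928be, 87c6a25, a6cdd96, c20db36, ce0186c, ec2f915}.
Reachable from 474c553: {10b3266, 474c553, 50a5cd7, 564813c, 56b68d1, c20db36}.
Only in 5ca502d's history (ahead): {5ca502d, 87928be, 87c6a25, a6cdd96, ce0186c, ec2f915} — 6.
Only in 474c553's history (behind): {} — 0.

6 ahead, 0 behind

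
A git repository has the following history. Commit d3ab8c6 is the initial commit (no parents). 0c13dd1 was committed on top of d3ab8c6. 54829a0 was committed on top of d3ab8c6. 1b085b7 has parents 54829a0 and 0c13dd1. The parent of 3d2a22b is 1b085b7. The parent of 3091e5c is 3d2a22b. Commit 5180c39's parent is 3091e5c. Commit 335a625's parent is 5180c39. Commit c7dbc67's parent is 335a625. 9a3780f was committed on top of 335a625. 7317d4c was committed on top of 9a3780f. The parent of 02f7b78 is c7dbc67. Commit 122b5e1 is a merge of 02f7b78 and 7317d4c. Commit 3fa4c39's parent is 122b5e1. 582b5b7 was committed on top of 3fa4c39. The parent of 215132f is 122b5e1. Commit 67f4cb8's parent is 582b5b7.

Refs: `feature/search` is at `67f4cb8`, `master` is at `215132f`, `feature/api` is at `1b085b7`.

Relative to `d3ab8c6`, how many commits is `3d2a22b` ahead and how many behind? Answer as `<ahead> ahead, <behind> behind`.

4 ahead, 0 behind

Reachable from 3d2a22b: {0c13dd1, 1b085b7, 3d2a22b, 54829a0, d3ab8c6}.
Reachable from d3ab8c6: {d3ab8c6}.
Only in 3d2a22b's history (ahead): {0c13dd1, 1b085b7, 3d2a22b, 54829a0} — 4.
Only in d3ab8c6's history (behind): {} — 0.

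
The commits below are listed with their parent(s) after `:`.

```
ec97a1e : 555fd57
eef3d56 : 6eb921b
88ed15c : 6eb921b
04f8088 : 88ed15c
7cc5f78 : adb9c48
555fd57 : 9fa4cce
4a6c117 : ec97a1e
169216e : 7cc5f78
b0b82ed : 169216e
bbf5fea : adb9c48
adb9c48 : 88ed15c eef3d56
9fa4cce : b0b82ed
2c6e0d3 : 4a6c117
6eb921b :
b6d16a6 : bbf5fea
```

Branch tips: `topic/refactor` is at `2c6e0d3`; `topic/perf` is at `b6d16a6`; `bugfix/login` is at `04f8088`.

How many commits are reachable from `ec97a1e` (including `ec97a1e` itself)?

Walking parent pointers from ec97a1e: reachable set = {169216e, 555fd57, 6eb921b, 7cc5f78, 88ed15c, 9fa4cce, adb9c48, b0b82ed, ec97a1e, eef3d56}.
That is 10 commits.

10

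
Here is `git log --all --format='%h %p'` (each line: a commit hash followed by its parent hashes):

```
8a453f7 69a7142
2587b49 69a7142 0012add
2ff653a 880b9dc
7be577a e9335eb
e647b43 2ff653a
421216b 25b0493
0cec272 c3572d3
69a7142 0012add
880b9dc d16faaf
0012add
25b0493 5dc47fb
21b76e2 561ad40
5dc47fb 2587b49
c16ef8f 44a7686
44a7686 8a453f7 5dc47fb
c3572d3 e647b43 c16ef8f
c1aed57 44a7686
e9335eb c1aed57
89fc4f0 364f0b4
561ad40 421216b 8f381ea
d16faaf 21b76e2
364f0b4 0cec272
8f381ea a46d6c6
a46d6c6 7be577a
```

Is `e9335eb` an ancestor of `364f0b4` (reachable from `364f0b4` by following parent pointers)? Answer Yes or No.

Yes

Ancestors of 364f0b4 (commits reachable by following parents): {0012add, 0cec272, 21b76e2, 2587b49, 25b0493, 2ff653a, 364f0b4, 421216b, 44a7686, 561ad40, 5dc47fb, 69a7142, 7be577a, 880b9dc, 8a453f7, 8f381ea, a46d6c6, c16ef8f, c1aed57, c3572d3, d16faaf, e647b43, e9335eb}.
e9335eb is in that set, so it is an ancestor of 364f0b4.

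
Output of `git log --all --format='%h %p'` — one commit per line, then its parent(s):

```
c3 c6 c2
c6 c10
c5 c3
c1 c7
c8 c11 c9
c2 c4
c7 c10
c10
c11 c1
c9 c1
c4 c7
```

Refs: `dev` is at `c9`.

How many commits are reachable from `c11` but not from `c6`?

Reachable from c11: {c1, c10, c11, c7}.
Reachable from c6: {c10, c6}.
In c11's history but not c6's: {c1, c11, c7} — 3 commits.

3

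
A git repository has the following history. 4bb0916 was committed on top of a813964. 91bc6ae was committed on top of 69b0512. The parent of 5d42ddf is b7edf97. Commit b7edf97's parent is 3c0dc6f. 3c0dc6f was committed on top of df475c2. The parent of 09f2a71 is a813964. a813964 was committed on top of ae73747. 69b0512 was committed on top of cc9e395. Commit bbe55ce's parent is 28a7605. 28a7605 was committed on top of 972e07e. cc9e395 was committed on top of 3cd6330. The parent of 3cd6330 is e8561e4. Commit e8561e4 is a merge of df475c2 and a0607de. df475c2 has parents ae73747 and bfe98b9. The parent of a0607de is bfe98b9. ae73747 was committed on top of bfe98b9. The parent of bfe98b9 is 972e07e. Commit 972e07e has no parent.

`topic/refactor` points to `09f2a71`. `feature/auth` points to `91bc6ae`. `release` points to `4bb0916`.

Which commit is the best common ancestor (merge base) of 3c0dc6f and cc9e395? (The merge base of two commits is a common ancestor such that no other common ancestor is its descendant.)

Ancestors of 3c0dc6f: {3c0dc6f, 972e07e, ae73747, bfe98b9, df475c2}.
Ancestors of cc9e395: {3cd6330, 972e07e, a0607de, ae73747, bfe98b9, cc9e395, df475c2, e8561e4}.
Common ancestors: {972e07e, ae73747, bfe98b9, df475c2}.
Among these, df475c2 is not an ancestor of any other common ancestor — it is the merge base.

df475c2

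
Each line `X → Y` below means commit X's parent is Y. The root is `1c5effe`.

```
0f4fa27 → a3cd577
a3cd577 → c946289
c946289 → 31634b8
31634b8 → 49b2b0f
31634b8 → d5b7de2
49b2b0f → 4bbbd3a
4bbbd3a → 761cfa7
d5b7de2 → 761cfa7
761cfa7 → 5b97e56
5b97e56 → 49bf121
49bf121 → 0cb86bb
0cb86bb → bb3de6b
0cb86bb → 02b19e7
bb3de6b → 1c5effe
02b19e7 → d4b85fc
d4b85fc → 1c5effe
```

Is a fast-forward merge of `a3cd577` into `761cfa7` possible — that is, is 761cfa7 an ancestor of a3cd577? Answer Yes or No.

A fast-forward from 761cfa7 to a3cd577 is possible iff 761cfa7 is an ancestor of a3cd577.
Ancestors of a3cd577: {02b19e7, 0cb86bb, 1c5effe, 31634b8, 49b2b0f, 49bf121, 4bbbd3a, 5b97e56, 761cfa7, a3cd577, bb3de6b, c946289, d4b85fc, d5b7de2}.
761cfa7 is among them, so fast-forward is possible.

Yes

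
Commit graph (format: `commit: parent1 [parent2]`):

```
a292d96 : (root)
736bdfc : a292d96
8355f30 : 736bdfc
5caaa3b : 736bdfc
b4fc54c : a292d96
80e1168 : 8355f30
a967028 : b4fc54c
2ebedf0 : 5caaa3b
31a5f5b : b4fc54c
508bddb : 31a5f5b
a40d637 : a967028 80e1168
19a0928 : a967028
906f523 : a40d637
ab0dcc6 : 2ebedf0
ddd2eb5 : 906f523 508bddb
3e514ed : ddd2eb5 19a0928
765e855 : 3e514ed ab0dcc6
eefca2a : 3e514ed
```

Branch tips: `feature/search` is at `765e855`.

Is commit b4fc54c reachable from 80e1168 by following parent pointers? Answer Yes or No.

Ancestors of 80e1168: {736bdfc, 80e1168, 8355f30, a292d96}.
b4fc54c is not in that set, so it is not an ancestor of 80e1168.

No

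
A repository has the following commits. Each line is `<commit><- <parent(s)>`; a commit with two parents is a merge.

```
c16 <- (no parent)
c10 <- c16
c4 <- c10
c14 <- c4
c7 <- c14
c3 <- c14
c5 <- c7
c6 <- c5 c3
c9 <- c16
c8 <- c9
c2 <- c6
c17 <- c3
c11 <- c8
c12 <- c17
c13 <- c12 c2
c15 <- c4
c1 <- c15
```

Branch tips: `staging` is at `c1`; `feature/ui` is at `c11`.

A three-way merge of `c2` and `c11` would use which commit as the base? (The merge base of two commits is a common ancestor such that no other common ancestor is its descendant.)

Ancestors of c2: {c10, c14, c16, c2, c3, c4, c5, c6, c7}.
Ancestors of c11: {c11, c16, c8, c9}.
Common ancestors: {c16}.
The only common ancestor is c16, so it is the merge base.

c16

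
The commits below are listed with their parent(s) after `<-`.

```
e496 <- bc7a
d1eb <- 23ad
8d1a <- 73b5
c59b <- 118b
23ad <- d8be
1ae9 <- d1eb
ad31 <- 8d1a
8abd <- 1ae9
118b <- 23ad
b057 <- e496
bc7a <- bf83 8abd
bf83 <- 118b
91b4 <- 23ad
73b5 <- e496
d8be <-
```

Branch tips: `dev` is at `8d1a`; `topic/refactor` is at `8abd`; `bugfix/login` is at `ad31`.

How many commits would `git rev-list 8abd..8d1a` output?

Reachable from 8d1a: {118b, 1ae9, 23ad, 73b5, 8abd, 8d1a, bc7a, bf83, d1eb, d8be, e496}.
Reachable from 8abd: {1ae9, 23ad, 8abd, d1eb, d8be}.
In 8d1a's history but not 8abd's: {118b, 73b5, 8d1a, bc7a, bf83, e496} — 6 commits.

6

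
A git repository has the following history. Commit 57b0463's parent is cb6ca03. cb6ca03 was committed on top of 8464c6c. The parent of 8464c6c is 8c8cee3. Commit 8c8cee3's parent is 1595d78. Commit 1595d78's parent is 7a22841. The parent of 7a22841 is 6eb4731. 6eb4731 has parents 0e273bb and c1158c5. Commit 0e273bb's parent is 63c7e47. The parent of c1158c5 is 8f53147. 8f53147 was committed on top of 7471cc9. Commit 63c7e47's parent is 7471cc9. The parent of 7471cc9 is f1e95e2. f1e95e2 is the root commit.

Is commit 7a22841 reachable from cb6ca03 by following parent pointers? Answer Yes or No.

Yes

Ancestors of cb6ca03 (commits reachable by following parents): {0e273bb, 1595d78, 63c7e47, 6eb4731, 7471cc9, 7a22841, 8464c6c, 8c8cee3, 8f53147, c1158c5, cb6ca03, f1e95e2}.
7a22841 is in that set, so it is an ancestor of cb6ca03.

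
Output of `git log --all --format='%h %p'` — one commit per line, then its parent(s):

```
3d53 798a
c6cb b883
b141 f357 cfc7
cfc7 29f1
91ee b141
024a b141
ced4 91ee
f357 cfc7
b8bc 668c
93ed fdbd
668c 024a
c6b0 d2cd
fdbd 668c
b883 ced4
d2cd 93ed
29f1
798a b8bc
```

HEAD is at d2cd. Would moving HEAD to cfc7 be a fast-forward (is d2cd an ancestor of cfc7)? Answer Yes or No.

No

A fast-forward from d2cd to cfc7 is possible iff d2cd is an ancestor of cfc7.
Ancestors of cfc7: {29f1, cfc7}.
d2cd is not among them, so fast-forward is not possible.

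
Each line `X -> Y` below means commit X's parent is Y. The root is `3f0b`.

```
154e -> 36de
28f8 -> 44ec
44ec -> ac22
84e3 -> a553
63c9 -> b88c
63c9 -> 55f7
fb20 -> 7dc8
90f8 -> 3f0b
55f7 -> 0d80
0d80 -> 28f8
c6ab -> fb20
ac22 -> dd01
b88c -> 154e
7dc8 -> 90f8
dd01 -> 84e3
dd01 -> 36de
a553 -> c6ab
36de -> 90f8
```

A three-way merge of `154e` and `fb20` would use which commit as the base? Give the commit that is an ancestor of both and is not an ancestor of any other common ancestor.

Ancestors of 154e: {154e, 36de, 3f0b, 90f8}.
Ancestors of fb20: {3f0b, 7dc8, 90f8, fb20}.
Common ancestors: {3f0b, 90f8}.
Among these, 90f8 is not an ancestor of any other common ancestor — it is the merge base.

90f8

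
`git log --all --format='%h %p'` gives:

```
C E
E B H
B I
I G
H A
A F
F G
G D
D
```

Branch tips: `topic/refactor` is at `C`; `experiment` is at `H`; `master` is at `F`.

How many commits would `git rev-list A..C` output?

5

Reachable from C: {A, B, C, D, E, F, G, H, I}.
Reachable from A: {A, D, F, G}.
In C's history but not A's: {B, C, E, H, I} — 5 commits.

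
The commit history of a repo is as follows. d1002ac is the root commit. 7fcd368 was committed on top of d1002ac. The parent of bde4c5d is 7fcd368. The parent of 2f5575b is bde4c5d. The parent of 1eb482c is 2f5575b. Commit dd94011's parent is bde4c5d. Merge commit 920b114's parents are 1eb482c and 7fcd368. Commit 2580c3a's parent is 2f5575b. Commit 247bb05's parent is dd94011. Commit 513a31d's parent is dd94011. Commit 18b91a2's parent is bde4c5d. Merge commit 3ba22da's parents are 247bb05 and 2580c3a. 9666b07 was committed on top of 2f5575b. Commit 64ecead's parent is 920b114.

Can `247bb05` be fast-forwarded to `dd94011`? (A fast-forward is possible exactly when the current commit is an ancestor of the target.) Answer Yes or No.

No

A fast-forward from 247bb05 to dd94011 is possible iff 247bb05 is an ancestor of dd94011.
Ancestors of dd94011: {7fcd368, bde4c5d, d1002ac, dd94011}.
247bb05 is not among them, so fast-forward is not possible.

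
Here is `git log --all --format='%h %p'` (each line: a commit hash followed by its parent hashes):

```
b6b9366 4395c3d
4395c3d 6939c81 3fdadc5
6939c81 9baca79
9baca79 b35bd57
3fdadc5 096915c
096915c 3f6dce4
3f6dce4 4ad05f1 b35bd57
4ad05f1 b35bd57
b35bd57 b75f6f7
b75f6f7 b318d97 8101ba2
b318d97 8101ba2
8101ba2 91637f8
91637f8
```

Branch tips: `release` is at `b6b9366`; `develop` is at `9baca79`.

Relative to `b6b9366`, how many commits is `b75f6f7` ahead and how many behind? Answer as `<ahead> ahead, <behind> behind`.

0 ahead, 9 behind

Reachable from b75f6f7: {8101ba2, 91637f8, b318d97, b75f6f7}.
Reachable from b6b9366: {096915c, 3f6dce4, 3fdadc5, 4395c3d, 4ad05f1, 6939c81, 8101ba2, 91637f8, 9baca79, b318d97, b35bd57, b6b9366, b75f6f7}.
Only in b75f6f7's history (ahead): {} — 0.
Only in b6b9366's history (behind): {096915c, 3f6dce4, 3fdadc5, 4395c3d, 4ad05f1, 6939c81, 9baca79, b35bd57, b6b9366} — 9.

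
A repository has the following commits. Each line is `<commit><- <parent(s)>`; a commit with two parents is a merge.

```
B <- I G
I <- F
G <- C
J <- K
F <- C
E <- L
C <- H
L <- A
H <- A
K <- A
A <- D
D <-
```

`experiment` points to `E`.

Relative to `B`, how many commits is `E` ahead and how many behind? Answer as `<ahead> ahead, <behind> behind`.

2 ahead, 6 behind

Reachable from E: {A, D, E, L}.
Reachable from B: {A, B, C, D, F, G, H, I}.
Only in E's history (ahead): {E, L} — 2.
Only in B's history (behind): {B, C, F, G, H, I} — 6.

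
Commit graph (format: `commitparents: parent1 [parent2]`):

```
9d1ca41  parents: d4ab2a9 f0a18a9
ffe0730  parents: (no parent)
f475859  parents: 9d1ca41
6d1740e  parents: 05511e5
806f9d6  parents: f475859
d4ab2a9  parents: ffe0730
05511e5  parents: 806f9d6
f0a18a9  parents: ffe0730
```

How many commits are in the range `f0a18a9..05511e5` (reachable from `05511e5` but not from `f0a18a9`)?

5

Reachable from 05511e5: {05511e5, 806f9d6, 9d1ca41, d4ab2a9, f0a18a9, f475859, ffe0730}.
Reachable from f0a18a9: {f0a18a9, ffe0730}.
In 05511e5's history but not f0a18a9's: {05511e5, 806f9d6, 9d1ca41, d4ab2a9, f475859} — 5 commits.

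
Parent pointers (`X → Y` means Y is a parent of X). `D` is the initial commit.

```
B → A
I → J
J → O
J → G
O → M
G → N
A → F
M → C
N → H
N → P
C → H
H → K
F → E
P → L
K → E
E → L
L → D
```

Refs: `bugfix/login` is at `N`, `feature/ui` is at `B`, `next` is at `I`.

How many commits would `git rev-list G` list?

Walking parent pointers from G: reachable set = {D, E, G, H, K, L, N, P}.
That is 8 commits.

8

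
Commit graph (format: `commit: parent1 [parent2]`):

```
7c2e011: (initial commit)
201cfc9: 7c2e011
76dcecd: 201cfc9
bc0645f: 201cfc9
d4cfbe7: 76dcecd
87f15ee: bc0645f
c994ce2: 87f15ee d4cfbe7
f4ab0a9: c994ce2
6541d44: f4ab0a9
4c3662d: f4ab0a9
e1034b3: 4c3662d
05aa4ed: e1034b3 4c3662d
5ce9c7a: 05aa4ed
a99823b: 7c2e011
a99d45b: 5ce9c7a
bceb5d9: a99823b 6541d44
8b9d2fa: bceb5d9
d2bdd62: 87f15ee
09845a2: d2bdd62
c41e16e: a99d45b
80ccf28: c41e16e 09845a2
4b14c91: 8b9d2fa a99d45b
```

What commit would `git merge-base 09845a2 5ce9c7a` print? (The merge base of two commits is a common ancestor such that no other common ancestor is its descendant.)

Ancestors of 09845a2: {09845a2, 201cfc9, 7c2e011, 87f15ee, bc0645f, d2bdd62}.
Ancestors of 5ce9c7a: {05aa4ed, 201cfc9, 4c3662d, 5ce9c7a, 76dcecd, 7c2e011, 87f15ee, bc0645f, c994ce2, d4cfbe7, e1034b3, f4ab0a9}.
Common ancestors: {201cfc9, 7c2e011, 87f15ee, bc0645f}.
Among these, 87f15ee is not an ancestor of any other common ancestor — it is the merge base.

87f15ee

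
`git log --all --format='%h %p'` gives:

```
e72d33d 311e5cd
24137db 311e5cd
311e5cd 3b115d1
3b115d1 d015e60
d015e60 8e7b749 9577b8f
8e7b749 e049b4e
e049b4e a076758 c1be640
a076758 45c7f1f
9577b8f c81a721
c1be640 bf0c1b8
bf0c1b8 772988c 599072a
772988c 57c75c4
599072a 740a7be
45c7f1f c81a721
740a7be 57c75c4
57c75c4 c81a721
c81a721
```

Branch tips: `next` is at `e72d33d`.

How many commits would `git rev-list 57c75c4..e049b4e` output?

Reachable from e049b4e: {45c7f1f, 57c75c4, 599072a, 740a7be, 772988c, a076758, bf0c1b8, c1be640, c81a721, e049b4e}.
Reachable from 57c75c4: {57c75c4, c81a721}.
In e049b4e's history but not 57c75c4's: {45c7f1f, 599072a, 740a7be, 772988c, a076758, bf0c1b8, c1be640, e049b4e} — 8 commits.

8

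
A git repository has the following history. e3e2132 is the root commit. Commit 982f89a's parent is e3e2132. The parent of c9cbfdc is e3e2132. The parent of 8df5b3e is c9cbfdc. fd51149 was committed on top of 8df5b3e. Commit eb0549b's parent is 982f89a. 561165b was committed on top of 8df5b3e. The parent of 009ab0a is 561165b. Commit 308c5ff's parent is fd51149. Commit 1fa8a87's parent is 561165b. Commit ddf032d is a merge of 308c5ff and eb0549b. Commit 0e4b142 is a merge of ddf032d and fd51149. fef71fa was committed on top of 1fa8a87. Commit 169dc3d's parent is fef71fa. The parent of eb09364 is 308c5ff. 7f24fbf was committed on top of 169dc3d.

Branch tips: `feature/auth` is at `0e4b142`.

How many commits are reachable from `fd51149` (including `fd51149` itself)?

Walking parent pointers from fd51149: reachable set = {8df5b3e, c9cbfdc, e3e2132, fd51149}.
That is 4 commits.

4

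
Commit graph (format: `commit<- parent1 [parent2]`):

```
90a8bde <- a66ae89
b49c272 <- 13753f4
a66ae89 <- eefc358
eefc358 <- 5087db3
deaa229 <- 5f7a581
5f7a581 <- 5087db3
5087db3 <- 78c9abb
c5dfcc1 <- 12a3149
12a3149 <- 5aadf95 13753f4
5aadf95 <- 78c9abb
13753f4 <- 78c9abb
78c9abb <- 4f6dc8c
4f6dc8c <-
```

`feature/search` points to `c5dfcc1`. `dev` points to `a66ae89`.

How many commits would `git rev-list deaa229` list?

Walking parent pointers from deaa229: reachable set = {4f6dc8c, 5087db3, 5f7a581, 78c9abb, deaa229}.
That is 5 commits.

5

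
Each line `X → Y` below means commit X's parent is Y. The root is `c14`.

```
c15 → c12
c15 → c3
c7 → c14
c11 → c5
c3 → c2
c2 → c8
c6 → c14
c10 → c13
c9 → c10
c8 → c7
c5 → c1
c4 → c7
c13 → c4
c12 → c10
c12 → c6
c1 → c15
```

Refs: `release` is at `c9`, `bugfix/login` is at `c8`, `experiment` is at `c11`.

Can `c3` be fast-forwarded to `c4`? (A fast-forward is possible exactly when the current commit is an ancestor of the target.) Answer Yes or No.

A fast-forward from c3 to c4 is possible iff c3 is an ancestor of c4.
Ancestors of c4: {c14, c4, c7}.
c3 is not among them, so fast-forward is not possible.

No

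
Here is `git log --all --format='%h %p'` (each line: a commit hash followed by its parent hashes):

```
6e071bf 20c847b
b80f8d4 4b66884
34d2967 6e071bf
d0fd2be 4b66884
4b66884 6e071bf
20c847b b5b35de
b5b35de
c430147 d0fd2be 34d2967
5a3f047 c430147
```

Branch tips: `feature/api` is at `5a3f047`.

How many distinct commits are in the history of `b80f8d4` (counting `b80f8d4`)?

5

Walking parent pointers from b80f8d4: reachable set = {20c847b, 4b66884, 6e071bf, b5b35de, b80f8d4}.
That is 5 commits.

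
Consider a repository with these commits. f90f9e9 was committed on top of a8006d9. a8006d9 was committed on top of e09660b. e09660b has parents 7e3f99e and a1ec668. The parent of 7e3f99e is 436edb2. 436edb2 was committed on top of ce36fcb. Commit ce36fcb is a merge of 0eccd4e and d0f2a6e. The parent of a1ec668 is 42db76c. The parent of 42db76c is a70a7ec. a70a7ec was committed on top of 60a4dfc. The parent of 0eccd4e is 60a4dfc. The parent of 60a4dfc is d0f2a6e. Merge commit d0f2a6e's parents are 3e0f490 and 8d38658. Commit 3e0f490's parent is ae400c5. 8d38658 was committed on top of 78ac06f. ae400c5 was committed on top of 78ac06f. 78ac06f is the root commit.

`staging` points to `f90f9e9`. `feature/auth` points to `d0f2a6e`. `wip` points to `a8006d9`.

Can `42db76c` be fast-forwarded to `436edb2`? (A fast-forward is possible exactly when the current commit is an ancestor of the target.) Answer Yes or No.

A fast-forward from 42db76c to 436edb2 is possible iff 42db76c is an ancestor of 436edb2.
Ancestors of 436edb2: {0eccd4e, 3e0f490, 436edb2, 60a4dfc, 78ac06f, 8d38658, ae400c5, ce36fcb, d0f2a6e}.
42db76c is not among them, so fast-forward is not possible.

No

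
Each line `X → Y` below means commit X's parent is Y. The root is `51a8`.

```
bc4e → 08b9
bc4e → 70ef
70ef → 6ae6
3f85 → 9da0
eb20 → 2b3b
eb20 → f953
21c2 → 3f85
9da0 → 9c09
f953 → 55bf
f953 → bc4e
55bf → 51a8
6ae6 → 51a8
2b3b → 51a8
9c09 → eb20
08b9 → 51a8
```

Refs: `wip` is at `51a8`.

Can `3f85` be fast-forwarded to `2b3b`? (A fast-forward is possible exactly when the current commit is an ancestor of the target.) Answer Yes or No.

A fast-forward from 3f85 to 2b3b is possible iff 3f85 is an ancestor of 2b3b.
Ancestors of 2b3b: {2b3b, 51a8}.
3f85 is not among them, so fast-forward is not possible.

No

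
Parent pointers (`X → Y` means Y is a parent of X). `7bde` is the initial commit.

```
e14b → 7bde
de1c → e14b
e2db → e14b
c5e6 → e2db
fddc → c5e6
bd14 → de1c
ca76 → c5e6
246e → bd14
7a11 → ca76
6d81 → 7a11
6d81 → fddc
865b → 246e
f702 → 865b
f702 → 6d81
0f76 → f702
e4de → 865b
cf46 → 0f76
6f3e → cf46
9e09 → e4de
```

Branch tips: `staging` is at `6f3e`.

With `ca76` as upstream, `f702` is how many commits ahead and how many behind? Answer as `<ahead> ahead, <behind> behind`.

8 ahead, 0 behind

Reachable from f702: {246e, 6d81, 7a11, 7bde, 865b, bd14, c5e6, ca76, de1c, e14b, e2db, f702, fddc}.
Reachable from ca76: {7bde, c5e6, ca76, e14b, e2db}.
Only in f702's history (ahead): {246e, 6d81, 7a11, 865b, bd14, de1c, f702, fddc} — 8.
Only in ca76's history (behind): {} — 0.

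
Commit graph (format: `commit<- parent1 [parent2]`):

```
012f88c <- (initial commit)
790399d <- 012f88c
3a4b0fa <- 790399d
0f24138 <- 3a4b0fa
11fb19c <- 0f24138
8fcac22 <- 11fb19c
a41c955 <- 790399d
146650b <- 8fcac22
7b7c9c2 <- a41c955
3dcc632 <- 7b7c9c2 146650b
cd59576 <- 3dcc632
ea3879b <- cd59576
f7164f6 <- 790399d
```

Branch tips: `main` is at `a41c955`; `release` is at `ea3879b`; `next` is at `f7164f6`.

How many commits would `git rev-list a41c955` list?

3

Walking parent pointers from a41c955: reachable set = {012f88c, 790399d, a41c955}.
That is 3 commits.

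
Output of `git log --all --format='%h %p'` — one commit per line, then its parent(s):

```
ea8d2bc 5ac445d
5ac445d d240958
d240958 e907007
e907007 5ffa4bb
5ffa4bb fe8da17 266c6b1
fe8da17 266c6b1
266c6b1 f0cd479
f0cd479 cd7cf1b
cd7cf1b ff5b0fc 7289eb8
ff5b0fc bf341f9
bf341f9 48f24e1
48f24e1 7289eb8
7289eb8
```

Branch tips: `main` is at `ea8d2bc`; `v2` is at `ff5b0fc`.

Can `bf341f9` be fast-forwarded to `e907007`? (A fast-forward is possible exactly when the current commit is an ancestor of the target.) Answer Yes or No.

Yes

A fast-forward from bf341f9 to e907007 is possible iff bf341f9 is an ancestor of e907007.
Ancestors of e907007: {266c6b1, 48f24e1, 5ffa4bb, 7289eb8, bf341f9, cd7cf1b, e907007, f0cd479, fe8da17, ff5b0fc}.
bf341f9 is among them, so fast-forward is possible.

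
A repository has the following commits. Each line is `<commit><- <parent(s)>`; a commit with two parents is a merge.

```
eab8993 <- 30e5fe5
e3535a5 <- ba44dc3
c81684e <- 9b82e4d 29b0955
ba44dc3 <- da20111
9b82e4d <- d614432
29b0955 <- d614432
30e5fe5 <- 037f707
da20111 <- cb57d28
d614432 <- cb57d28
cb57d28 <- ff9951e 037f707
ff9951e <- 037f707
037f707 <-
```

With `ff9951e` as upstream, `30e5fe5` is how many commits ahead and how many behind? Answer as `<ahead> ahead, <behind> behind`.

1 ahead, 1 behind

Reachable from 30e5fe5: {037f707, 30e5fe5}.
Reachable from ff9951e: {037f707, ff9951e}.
Only in 30e5fe5's history (ahead): {30e5fe5} — 1.
Only in ff9951e's history (behind): {ff9951e} — 1.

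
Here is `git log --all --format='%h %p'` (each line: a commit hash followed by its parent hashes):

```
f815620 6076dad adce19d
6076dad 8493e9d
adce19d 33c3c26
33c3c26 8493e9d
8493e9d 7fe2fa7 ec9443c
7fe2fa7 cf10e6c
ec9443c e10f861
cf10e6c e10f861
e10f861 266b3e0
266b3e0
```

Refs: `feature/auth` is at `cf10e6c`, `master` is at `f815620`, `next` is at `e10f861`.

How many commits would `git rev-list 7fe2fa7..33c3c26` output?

Reachable from 33c3c26: {266b3e0, 33c3c26, 7fe2fa7, 8493e9d, cf10e6c, e10f861, ec9443c}.
Reachable from 7fe2fa7: {266b3e0, 7fe2fa7, cf10e6c, e10f861}.
In 33c3c26's history but not 7fe2fa7's: {33c3c26, 8493e9d, ec9443c} — 3 commits.

3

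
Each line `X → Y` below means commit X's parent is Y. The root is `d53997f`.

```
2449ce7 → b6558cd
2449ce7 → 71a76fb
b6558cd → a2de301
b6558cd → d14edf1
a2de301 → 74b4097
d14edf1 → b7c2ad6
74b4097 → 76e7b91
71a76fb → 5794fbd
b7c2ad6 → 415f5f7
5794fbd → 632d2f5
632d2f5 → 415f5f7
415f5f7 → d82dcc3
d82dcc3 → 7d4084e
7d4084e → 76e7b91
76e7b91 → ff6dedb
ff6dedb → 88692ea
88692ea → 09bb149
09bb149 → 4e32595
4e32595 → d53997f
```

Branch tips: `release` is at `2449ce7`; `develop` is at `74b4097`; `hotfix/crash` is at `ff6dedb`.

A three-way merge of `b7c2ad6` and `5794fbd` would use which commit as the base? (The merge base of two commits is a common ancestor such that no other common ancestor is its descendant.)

Ancestors of b7c2ad6: {09bb149, 415f5f7, 4e32595, 76e7b91, 7d4084e, 88692ea, b7c2ad6, d53997f, d82dcc3, ff6dedb}.
Ancestors of 5794fbd: {09bb149, 415f5f7, 4e32595, 5794fbd, 632d2f5, 76e7b91, 7d4084e, 88692ea, d53997f, d82dcc3, ff6dedb}.
Common ancestors: {09bb149, 415f5f7, 4e32595, 76e7b91, 7d4084e, 88692ea, d53997f, d82dcc3, ff6dedb}.
Among these, 415f5f7 is not an ancestor of any other common ancestor — it is the merge base.

415f5f7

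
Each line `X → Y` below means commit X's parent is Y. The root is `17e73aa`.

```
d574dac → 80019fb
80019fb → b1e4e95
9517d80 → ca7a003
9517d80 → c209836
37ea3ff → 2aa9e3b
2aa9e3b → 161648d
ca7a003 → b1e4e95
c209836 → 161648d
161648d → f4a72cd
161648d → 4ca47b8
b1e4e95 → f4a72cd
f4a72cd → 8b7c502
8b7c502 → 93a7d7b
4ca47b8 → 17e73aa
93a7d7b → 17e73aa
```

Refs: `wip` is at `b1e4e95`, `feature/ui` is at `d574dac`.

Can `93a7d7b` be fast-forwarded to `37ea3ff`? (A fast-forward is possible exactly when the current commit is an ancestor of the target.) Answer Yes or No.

Yes

A fast-forward from 93a7d7b to 37ea3ff is possible iff 93a7d7b is an ancestor of 37ea3ff.
Ancestors of 37ea3ff: {161648d, 17e73aa, 2aa9e3b, 37ea3ff, 4ca47b8, 8b7c502, 93a7d7b, f4a72cd}.
93a7d7b is among them, so fast-forward is possible.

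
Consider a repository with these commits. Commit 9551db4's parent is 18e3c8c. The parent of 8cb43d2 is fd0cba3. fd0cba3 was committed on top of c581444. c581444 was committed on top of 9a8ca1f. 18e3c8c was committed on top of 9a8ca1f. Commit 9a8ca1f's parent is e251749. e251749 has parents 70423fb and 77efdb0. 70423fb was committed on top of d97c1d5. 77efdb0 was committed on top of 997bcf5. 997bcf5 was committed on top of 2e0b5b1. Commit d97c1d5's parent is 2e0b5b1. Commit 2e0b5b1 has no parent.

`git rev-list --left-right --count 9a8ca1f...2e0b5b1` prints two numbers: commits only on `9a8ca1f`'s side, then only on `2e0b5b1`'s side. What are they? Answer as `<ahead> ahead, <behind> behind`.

6 ahead, 0 behind

Reachable from 9a8ca1f: {2e0b5b1, 70423fb, 77efdb0, 997bcf5, 9a8ca1f, d97c1d5, e251749}.
Reachable from 2e0b5b1: {2e0b5b1}.
Only in 9a8ca1f's history (ahead): {70423fb, 77efdb0, 997bcf5, 9a8ca1f, d97c1d5, e251749} — 6.
Only in 2e0b5b1's history (behind): {} — 0.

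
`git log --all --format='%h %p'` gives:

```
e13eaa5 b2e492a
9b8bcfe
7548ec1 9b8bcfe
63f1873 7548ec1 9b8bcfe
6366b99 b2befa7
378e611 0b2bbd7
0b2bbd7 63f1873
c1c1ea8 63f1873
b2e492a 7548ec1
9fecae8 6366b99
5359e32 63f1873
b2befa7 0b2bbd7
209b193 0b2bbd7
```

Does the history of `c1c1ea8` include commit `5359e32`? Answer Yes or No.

Ancestors of c1c1ea8: {63f1873, 7548ec1, 9b8bcfe, c1c1ea8}.
5359e32 is not in that set, so it is not an ancestor of c1c1ea8.

No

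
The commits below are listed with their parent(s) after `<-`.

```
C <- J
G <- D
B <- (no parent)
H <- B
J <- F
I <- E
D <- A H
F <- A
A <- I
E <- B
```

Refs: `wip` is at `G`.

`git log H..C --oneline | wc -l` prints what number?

6

Reachable from C: {A, B, C, E, F, I, J}.
Reachable from H: {B, H}.
In C's history but not H's: {A, C, E, F, I, J} — 6 commits.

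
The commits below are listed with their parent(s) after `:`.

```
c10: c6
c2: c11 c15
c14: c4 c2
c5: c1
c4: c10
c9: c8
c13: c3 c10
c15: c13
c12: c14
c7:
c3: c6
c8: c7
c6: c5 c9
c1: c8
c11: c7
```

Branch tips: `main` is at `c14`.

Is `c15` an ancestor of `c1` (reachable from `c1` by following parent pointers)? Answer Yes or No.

Ancestors of c1: {c1, c7, c8}.
c15 is not in that set, so it is not an ancestor of c1.

No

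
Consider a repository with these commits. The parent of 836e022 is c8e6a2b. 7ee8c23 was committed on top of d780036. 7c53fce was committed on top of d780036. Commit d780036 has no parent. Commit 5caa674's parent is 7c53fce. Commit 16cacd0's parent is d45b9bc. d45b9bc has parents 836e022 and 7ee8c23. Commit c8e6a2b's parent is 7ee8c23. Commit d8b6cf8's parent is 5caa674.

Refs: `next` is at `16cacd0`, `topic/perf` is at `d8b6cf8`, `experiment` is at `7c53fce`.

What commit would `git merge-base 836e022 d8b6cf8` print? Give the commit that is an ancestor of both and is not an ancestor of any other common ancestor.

d780036

Ancestors of 836e022: {7ee8c23, 836e022, c8e6a2b, d780036}.
Ancestors of d8b6cf8: {5caa674, 7c53fce, d780036, d8b6cf8}.
Common ancestors: {d780036}.
The only common ancestor is d780036, so it is the merge base.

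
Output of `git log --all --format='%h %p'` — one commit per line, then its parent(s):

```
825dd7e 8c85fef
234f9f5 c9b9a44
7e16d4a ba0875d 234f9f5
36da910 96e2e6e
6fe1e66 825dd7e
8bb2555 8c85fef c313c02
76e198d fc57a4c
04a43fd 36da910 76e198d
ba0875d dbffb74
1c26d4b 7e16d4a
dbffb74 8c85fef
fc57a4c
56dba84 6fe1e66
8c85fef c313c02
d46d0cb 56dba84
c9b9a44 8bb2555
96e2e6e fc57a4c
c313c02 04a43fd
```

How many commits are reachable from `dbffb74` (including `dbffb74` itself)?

Walking parent pointers from dbffb74: reachable set = {04a43fd, 36da910, 76e198d, 8c85fef, 96e2e6e, c313c02, dbffb74, fc57a4c}.
That is 8 commits.

8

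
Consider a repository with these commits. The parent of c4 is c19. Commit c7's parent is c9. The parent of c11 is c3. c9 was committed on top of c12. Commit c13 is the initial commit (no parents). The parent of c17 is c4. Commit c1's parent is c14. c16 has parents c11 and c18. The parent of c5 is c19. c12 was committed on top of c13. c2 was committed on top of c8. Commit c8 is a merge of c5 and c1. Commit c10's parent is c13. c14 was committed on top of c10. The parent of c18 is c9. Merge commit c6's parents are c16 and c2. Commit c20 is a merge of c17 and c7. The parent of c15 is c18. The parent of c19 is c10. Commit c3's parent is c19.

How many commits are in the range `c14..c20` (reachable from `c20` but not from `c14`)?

7

Reachable from c20: {c10, c12, c13, c17, c19, c20, c4, c7, c9}.
Reachable from c14: {c10, c13, c14}.
In c20's history but not c14's: {c12, c17, c19, c20, c4, c7, c9} — 7 commits.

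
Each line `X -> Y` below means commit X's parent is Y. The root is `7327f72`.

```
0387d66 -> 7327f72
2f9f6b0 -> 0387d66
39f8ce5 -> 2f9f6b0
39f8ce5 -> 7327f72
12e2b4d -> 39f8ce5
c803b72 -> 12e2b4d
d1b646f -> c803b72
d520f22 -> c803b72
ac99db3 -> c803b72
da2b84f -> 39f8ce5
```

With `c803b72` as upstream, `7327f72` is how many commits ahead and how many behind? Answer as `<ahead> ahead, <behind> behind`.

Reachable from 7327f72: {7327f72}.
Reachable from c803b72: {0387d66, 12e2b4d, 2f9f6b0, 39f8ce5, 7327f72, c803b72}.
Only in 7327f72's history (ahead): {} — 0.
Only in c803b72's history (behind): {0387d66, 12e2b4d, 2f9f6b0, 39f8ce5, c803b72} — 5.

0 ahead, 5 behind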